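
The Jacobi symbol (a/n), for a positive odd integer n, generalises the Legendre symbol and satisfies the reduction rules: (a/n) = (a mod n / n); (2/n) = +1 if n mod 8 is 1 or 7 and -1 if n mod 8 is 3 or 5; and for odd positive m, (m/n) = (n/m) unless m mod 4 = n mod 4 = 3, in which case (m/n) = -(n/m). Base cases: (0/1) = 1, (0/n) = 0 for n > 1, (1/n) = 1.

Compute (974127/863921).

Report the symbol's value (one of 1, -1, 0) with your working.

1

(974127/863921) = (110206/863921)   [reduce mod 863921]
110206 = 2^1·55103; (2/863921) = +1 since 863921 mod 8 = 1, so (110206/863921) = (+1)^1·(55103/863921); sign now +1
reciprocity: (55103/863921) = +1·(863921/55103) since 55103 mod 4 = 3, 863921 mod 4 = 1; sign now +1
(863921/55103) = (37376/55103)   [reduce mod 55103]
37376 = 2^9·73; (2/55103) = +1 since 55103 mod 8 = 7, so (37376/55103) = (+1)^9·(73/55103); sign now +1
reciprocity: (73/55103) = +1·(55103/73) since 73 mod 4 = 1, 55103 mod 4 = 3; sign now +1
(55103/73) = (61/73)   [reduce mod 73]
reciprocity: (61/73) = +1·(73/61) since 61 mod 4 = 1, 73 mod 4 = 1; sign now +1
(73/61) = (12/61)   [reduce mod 61]
12 = 2^2·3; (2/61) = -1 since 61 mod 8 = 5, so (12/61) = (-1)^2·(3/61); sign now +1
reciprocity: (3/61) = +1·(61/3) since 3 mod 4 = 3, 61 mod 4 = 1; sign now +1
(61/3) = (1/3)   [reduce mod 3]
(1/3) = 1; final value = sign = +1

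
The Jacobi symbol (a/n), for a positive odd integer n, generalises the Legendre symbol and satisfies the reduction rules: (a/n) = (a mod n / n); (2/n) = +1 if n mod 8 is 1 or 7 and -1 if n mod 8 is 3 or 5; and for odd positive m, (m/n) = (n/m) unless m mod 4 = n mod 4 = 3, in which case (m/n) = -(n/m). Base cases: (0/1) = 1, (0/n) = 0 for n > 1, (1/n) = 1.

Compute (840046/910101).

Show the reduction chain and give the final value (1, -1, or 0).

-1

840046 = 2^1·420023; (2/910101) = -1 since 910101 mod 8 = 5, so (840046/910101) = (-1)^1·(420023/910101); sign now -1
reciprocity: (420023/910101) = +1·(910101/420023) since 420023 mod 4 = 3, 910101 mod 4 = 1; sign now -1
(910101/420023) = (70055/420023)   [reduce mod 420023]
reciprocity: (70055/420023) = -1·(420023/70055) since 70055 mod 4 = 3, 420023 mod 4 = 3; sign now +1
(420023/70055) = (69748/70055)   [reduce mod 70055]
69748 = 2^2·17437; (2/70055) = +1 since 70055 mod 8 = 7, so (69748/70055) = (+1)^2·(17437/70055); sign now +1
reciprocity: (17437/70055) = +1·(70055/17437) since 17437 mod 4 = 1, 70055 mod 4 = 3; sign now +1
(70055/17437) = (307/17437)   [reduce mod 17437]
reciprocity: (307/17437) = +1·(17437/307) since 307 mod 4 = 3, 17437 mod 4 = 1; sign now +1
(17437/307) = (245/307)   [reduce mod 307]
reciprocity: (245/307) = +1·(307/245) since 245 mod 4 = 1, 307 mod 4 = 3; sign now +1
(307/245) = (62/245)   [reduce mod 245]
62 = 2^1·31; (2/245) = -1 since 245 mod 8 = 5, so (62/245) = (-1)^1·(31/245); sign now -1
reciprocity: (31/245) = +1·(245/31) since 31 mod 4 = 3, 245 mod 4 = 1; sign now -1
(245/31) = (28/31)   [reduce mod 31]
28 = 2^2·7; (2/31) = +1 since 31 mod 8 = 7, so (28/31) = (+1)^2·(7/31); sign now -1
reciprocity: (7/31) = -1·(31/7) since 7 mod 4 = 3, 31 mod 4 = 3; sign now +1
(31/7) = (3/7)   [reduce mod 7]
reciprocity: (3/7) = -1·(7/3) since 3 mod 4 = 3, 7 mod 4 = 3; sign now -1
(7/3) = (1/3)   [reduce mod 3]
(1/3) = 1; final value = sign = -1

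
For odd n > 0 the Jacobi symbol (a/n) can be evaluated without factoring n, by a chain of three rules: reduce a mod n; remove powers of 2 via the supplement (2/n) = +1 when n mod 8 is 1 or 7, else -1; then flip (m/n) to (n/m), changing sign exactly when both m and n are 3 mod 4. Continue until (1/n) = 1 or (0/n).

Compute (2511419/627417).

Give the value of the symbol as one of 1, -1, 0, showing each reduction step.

-1

(2511419/627417) = (1751/627417)   [reduce mod 627417]
reciprocity: (1751/627417) = +1·(627417/1751) since 1751 mod 4 = 3, 627417 mod 4 = 1; sign now +1
(627417/1751) = (559/1751)   [reduce mod 1751]
reciprocity: (559/1751) = -1·(1751/559) since 559 mod 4 = 3, 1751 mod 4 = 3; sign now -1
(1751/559) = (74/559)   [reduce mod 559]
74 = 2^1·37; (2/559) = +1 since 559 mod 8 = 7, so (74/559) = (+1)^1·(37/559); sign now -1
reciprocity: (37/559) = +1·(559/37) since 37 mod 4 = 1, 559 mod 4 = 3; sign now -1
(559/37) = (4/37)   [reduce mod 37]
4 = 2^2·1; (2/37) = -1 since 37 mod 8 = 5, so (4/37) = (-1)^2·(1/37); sign now -1
(1/37) = 1; final value = sign = -1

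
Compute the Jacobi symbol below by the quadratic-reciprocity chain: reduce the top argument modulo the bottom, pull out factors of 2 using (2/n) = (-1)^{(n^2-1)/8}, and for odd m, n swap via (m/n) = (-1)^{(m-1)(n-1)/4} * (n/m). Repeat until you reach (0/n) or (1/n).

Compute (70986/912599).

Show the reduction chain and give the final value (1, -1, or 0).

1

70986 = 2^1·35493; (2/912599) = +1 since 912599 mod 8 = 7, so (70986/912599) = (+1)^1·(35493/912599); sign now +1
reciprocity: (35493/912599) = +1·(912599/35493) since 35493 mod 4 = 1, 912599 mod 4 = 3; sign now +1
(912599/35493) = (25274/35493)   [reduce mod 35493]
25274 = 2^1·12637; (2/35493) = -1 since 35493 mod 8 = 5, so (25274/35493) = (-1)^1·(12637/35493); sign now -1
reciprocity: (12637/35493) = +1·(35493/12637) since 12637 mod 4 = 1, 35493 mod 4 = 1; sign now -1
(35493/12637) = (10219/12637)   [reduce mod 12637]
reciprocity: (10219/12637) = +1·(12637/10219) since 10219 mod 4 = 3, 12637 mod 4 = 1; sign now -1
(12637/10219) = (2418/10219)   [reduce mod 10219]
2418 = 2^1·1209; (2/10219) = -1 since 10219 mod 8 = 3, so (2418/10219) = (-1)^1·(1209/10219); sign now +1
reciprocity: (1209/10219) = +1·(10219/1209) since 1209 mod 4 = 1, 10219 mod 4 = 3; sign now +1
(10219/1209) = (547/1209)   [reduce mod 1209]
reciprocity: (547/1209) = +1·(1209/547) since 547 mod 4 = 3, 1209 mod 4 = 1; sign now +1
(1209/547) = (115/547)   [reduce mod 547]
reciprocity: (115/547) = -1·(547/115) since 115 mod 4 = 3, 547 mod 4 = 3; sign now -1
(547/115) = (87/115)   [reduce mod 115]
reciprocity: (87/115) = -1·(115/87) since 87 mod 4 = 3, 115 mod 4 = 3; sign now +1
(115/87) = (28/87)   [reduce mod 87]
28 = 2^2·7; (2/87) = +1 since 87 mod 8 = 7, so (28/87) = (+1)^2·(7/87); sign now +1
reciprocity: (7/87) = -1·(87/7) since 7 mod 4 = 3, 87 mod 4 = 3; sign now -1
(87/7) = (3/7)   [reduce mod 7]
reciprocity: (3/7) = -1·(7/3) since 3 mod 4 = 3, 7 mod 4 = 3; sign now +1
(7/3) = (1/3)   [reduce mod 3]
(1/3) = 1; final value = sign = +1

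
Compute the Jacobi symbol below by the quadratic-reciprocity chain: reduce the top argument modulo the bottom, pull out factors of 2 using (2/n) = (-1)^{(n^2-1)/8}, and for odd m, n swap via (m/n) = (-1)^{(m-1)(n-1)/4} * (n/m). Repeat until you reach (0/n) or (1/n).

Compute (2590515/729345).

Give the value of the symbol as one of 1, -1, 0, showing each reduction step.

(2590515/729345) = (402480/729345)   [reduce mod 729345]
402480 = 2^4·25155; (2/729345) = +1 since 729345 mod 8 = 1, so (402480/729345) = (+1)^4·(25155/729345); sign now +1
reciprocity: (25155/729345) = +1·(729345/25155) since 25155 mod 4 = 3, 729345 mod 4 = 1; sign now +1
(729345/25155) = (25005/25155)   [reduce mod 25155]
reciprocity: (25005/25155) = +1·(25155/25005) since 25005 mod 4 = 1, 25155 mod 4 = 3; sign now +1
(25155/25005) = (150/25005)   [reduce mod 25005]
150 = 2^1·75; (2/25005) = -1 since 25005 mod 8 = 5, so (150/25005) = (-1)^1·(75/25005); sign now -1
reciprocity: (75/25005) = +1·(25005/75) since 75 mod 4 = 3, 25005 mod 4 = 1; sign now -1
(25005/75) = (30/75)   [reduce mod 75]
30 = 2^1·15; (2/75) = -1 since 75 mod 8 = 3, so (30/75) = (-1)^1·(15/75); sign now +1
reciprocity: (15/75) = -1·(75/15) since 15 mod 4 = 3, 75 mod 4 = 3; sign now -1
(75/15) = (0/15)   [reduce mod 15]
(0/15) = 0   [gcd(a, n) > 1]; final value = 0

0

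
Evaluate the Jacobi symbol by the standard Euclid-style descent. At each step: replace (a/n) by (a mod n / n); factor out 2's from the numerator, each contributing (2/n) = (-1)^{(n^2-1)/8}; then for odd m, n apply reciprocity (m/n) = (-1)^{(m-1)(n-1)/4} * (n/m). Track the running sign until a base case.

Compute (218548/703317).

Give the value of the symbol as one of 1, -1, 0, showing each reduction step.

1

218548 = 2^2·54637; (2/703317) = -1 since 703317 mod 8 = 5, so (218548/703317) = (-1)^2·(54637/703317); sign now +1
reciprocity: (54637/703317) = +1·(703317/54637) since 54637 mod 4 = 1, 703317 mod 4 = 1; sign now +1
(703317/54637) = (47673/54637)   [reduce mod 54637]
reciprocity: (47673/54637) = +1·(54637/47673) since 47673 mod 4 = 1, 54637 mod 4 = 1; sign now +1
(54637/47673) = (6964/47673)   [reduce mod 47673]
6964 = 2^2·1741; (2/47673) = +1 since 47673 mod 8 = 1, so (6964/47673) = (+1)^2·(1741/47673); sign now +1
reciprocity: (1741/47673) = +1·(47673/1741) since 1741 mod 4 = 1, 47673 mod 4 = 1; sign now +1
(47673/1741) = (666/1741)   [reduce mod 1741]
666 = 2^1·333; (2/1741) = -1 since 1741 mod 8 = 5, so (666/1741) = (-1)^1·(333/1741); sign now -1
reciprocity: (333/1741) = +1·(1741/333) since 333 mod 4 = 1, 1741 mod 4 = 1; sign now -1
(1741/333) = (76/333)   [reduce mod 333]
76 = 2^2·19; (2/333) = -1 since 333 mod 8 = 5, so (76/333) = (-1)^2·(19/333); sign now -1
reciprocity: (19/333) = +1·(333/19) since 19 mod 4 = 3, 333 mod 4 = 1; sign now -1
(333/19) = (10/19)   [reduce mod 19]
10 = 2^1·5; (2/19) = -1 since 19 mod 8 = 3, so (10/19) = (-1)^1·(5/19); sign now +1
reciprocity: (5/19) = +1·(19/5) since 5 mod 4 = 1, 19 mod 4 = 3; sign now +1
(19/5) = (4/5)   [reduce mod 5]
4 = 2^2·1; (2/5) = -1 since 5 mod 8 = 5, so (4/5) = (-1)^2·(1/5); sign now +1
(1/5) = 1; final value = sign = +1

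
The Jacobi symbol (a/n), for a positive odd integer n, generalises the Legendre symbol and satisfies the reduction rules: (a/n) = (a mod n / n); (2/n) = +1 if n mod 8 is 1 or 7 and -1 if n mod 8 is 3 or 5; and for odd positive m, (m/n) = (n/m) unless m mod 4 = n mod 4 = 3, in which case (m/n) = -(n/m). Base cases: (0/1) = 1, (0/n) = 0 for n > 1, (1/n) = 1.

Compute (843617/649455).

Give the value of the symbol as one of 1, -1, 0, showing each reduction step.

(843617/649455): 843617 mod 649455 = 194162, so (843617/649455) = (194162/649455)
factor out 2^1: 194162 = 2^1·97081; with 649455 mod 8 = 7, (2/649455) = +1; sign now +1; continue with (97081/649455)
flip (97081/649455) -> (649455/97081): both odd, 97081 mod 4 = 1, 649455 mod 4 = 3, so the flip contributes +1; sign now +1
(649455/97081): 649455 mod 97081 = 66969, so (649455/97081) = (66969/97081)
flip (66969/97081) -> (97081/66969): both odd, 66969 mod 4 = 1, 97081 mod 4 = 1, so the flip contributes +1; sign now +1
(97081/66969): 97081 mod 66969 = 30112, so (97081/66969) = (30112/66969)
factor out 2^5: 30112 = 2^5·941; with 66969 mod 8 = 1, (2/66969) = +1; sign now +1; continue with (941/66969)
flip (941/66969) -> (66969/941): both odd, 941 mod 4 = 1, 66969 mod 4 = 1, so the flip contributes +1; sign now +1
(66969/941): 66969 mod 941 = 158, so (66969/941) = (158/941)
factor out 2^1: 158 = 2^1·79; with 941 mod 8 = 5, (2/941) = -1; sign now -1; continue with (79/941)
flip (79/941) -> (941/79): both odd, 79 mod 4 = 3, 941 mod 4 = 1, so the flip contributes +1; sign now -1
(941/79): 941 mod 79 = 72, so (941/79) = (72/79)
factor out 2^3: 72 = 2^3·9; with 79 mod 8 = 7, (2/79) = +1; sign now -1; continue with (9/79)
flip (9/79) -> (79/9): both odd, 9 mod 4 = 1, 79 mod 4 = 3, so the flip contributes +1; sign now -1
(79/9): 79 mod 9 = 7, so (79/9) = (7/9)
flip (7/9) -> (9/7): both odd, 7 mod 4 = 3, 9 mod 4 = 1, so the flip contributes +1; sign now -1
(9/7): 9 mod 7 = 2, so (9/7) = (2/7)
factor out 2^1: 2 = 2^1·1; with 7 mod 8 = 7, (2/7) = +1; sign now -1; continue with (1/7)
reached (1/7) = 1, so the symbol is -1

-1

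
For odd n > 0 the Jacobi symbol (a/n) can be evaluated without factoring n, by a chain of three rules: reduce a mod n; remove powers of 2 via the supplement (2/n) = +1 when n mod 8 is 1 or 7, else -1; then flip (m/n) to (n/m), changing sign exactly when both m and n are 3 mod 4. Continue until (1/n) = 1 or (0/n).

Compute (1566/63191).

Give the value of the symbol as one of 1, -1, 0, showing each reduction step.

0

factor out 2^1: 1566 = 2^1·783; with 63191 mod 8 = 7, (2/63191) = +1; sign now +1; continue with (783/63191)
flip (783/63191) -> (63191/783): both odd, 783 mod 4 = 3, 63191 mod 4 = 3, so the flip contributes -1; sign now -1
(63191/783): 63191 mod 783 = 551, so (63191/783) = (551/783)
flip (551/783) -> (783/551): both odd, 551 mod 4 = 3, 783 mod 4 = 3, so the flip contributes -1; sign now +1
(783/551): 783 mod 551 = 232, so (783/551) = (232/551)
factor out 2^3: 232 = 2^3·29; with 551 mod 8 = 7, (2/551) = +1; sign now +1; continue with (29/551)
flip (29/551) -> (551/29): both odd, 29 mod 4 = 1, 551 mod 4 = 3, so the flip contributes +1; sign now +1
(551/29): 551 mod 29 = 0, so (551/29) = (0/29)
reached (0/29); gcd(a, n) > 1, so (0/29) = 0 and the symbol is 0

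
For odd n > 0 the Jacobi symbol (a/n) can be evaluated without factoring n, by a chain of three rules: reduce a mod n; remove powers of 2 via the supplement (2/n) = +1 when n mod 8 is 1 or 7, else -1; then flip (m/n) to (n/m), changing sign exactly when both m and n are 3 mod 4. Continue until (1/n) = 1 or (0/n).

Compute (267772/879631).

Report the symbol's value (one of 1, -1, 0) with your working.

factor out 2^2: 267772 = 2^2·66943; with 879631 mod 8 = 7, (2/879631) = +1; sign now +1; continue with (66943/879631)
flip (66943/879631) -> (879631/66943): both odd, 66943 mod 4 = 3, 879631 mod 4 = 3, so the flip contributes -1; sign now -1
(879631/66943): 879631 mod 66943 = 9372, so (879631/66943) = (9372/66943)
factor out 2^2: 9372 = 2^2·2343; with 66943 mod 8 = 7, (2/66943) = +1; sign now -1; continue with (2343/66943)
flip (2343/66943) -> (66943/2343): both odd, 2343 mod 4 = 3, 66943 mod 4 = 3, so the flip contributes -1; sign now +1
(66943/2343): 66943 mod 2343 = 1339, so (66943/2343) = (1339/2343)
flip (1339/2343) -> (2343/1339): both odd, 1339 mod 4 = 3, 2343 mod 4 = 3, so the flip contributes -1; sign now -1
(2343/1339): 2343 mod 1339 = 1004, so (2343/1339) = (1004/1339)
factor out 2^2: 1004 = 2^2·251; with 1339 mod 8 = 3, (2/1339) = -1; sign now -1; continue with (251/1339)
flip (251/1339) -> (1339/251): both odd, 251 mod 4 = 3, 1339 mod 4 = 3, so the flip contributes -1; sign now +1
(1339/251): 1339 mod 251 = 84, so (1339/251) = (84/251)
factor out 2^2: 84 = 2^2·21; with 251 mod 8 = 3, (2/251) = -1; sign now +1; continue with (21/251)
flip (21/251) -> (251/21): both odd, 21 mod 4 = 1, 251 mod 4 = 3, so the flip contributes +1; sign now +1
(251/21): 251 mod 21 = 20, so (251/21) = (20/21)
factor out 2^2: 20 = 2^2·5; with 21 mod 8 = 5, (2/21) = -1; sign now +1; continue with (5/21)
flip (5/21) -> (21/5): both odd, 5 mod 4 = 1, 21 mod 4 = 1, so the flip contributes +1; sign now +1
(21/5): 21 mod 5 = 1, so (21/5) = (1/5)
reached (1/5) = 1, so the symbol is +1

1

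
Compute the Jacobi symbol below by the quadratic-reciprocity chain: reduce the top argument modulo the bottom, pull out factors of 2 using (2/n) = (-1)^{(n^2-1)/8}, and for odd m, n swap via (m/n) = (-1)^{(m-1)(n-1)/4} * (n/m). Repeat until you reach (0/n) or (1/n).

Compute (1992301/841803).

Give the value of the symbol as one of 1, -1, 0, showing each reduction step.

-1

(1992301/841803): 1992301 mod 841803 = 308695, so (1992301/841803) = (308695/841803)
flip (308695/841803) -> (841803/308695): both odd, 308695 mod 4 = 3, 841803 mod 4 = 3, so the flip contributes -1; sign now -1
(841803/308695): 841803 mod 308695 = 224413, so (841803/308695) = (224413/308695)
flip (224413/308695) -> (308695/224413): both odd, 224413 mod 4 = 1, 308695 mod 4 = 3, so the flip contributes +1; sign now -1
(308695/224413): 308695 mod 224413 = 84282, so (308695/224413) = (84282/224413)
factor out 2^1: 84282 = 2^1·42141; with 224413 mod 8 = 5, (2/224413) = -1; sign now +1; continue with (42141/224413)
flip (42141/224413) -> (224413/42141): both odd, 42141 mod 4 = 1, 224413 mod 4 = 1, so the flip contributes +1; sign now +1
(224413/42141): 224413 mod 42141 = 13708, so (224413/42141) = (13708/42141)
factor out 2^2: 13708 = 2^2·3427; with 42141 mod 8 = 5, (2/42141) = -1; sign now +1; continue with (3427/42141)
flip (3427/42141) -> (42141/3427): both odd, 3427 mod 4 = 3, 42141 mod 4 = 1, so the flip contributes +1; sign now +1
(42141/3427): 42141 mod 3427 = 1017, so (42141/3427) = (1017/3427)
flip (1017/3427) -> (3427/1017): both odd, 1017 mod 4 = 1, 3427 mod 4 = 3, so the flip contributes +1; sign now +1
(3427/1017): 3427 mod 1017 = 376, so (3427/1017) = (376/1017)
factor out 2^3: 376 = 2^3·47; with 1017 mod 8 = 1, (2/1017) = +1; sign now +1; continue with (47/1017)
flip (47/1017) -> (1017/47): both odd, 47 mod 4 = 3, 1017 mod 4 = 1, so the flip contributes +1; sign now +1
(1017/47): 1017 mod 47 = 30, so (1017/47) = (30/47)
factor out 2^1: 30 = 2^1·15; with 47 mod 8 = 7, (2/47) = +1; sign now +1; continue with (15/47)
flip (15/47) -> (47/15): both odd, 15 mod 4 = 3, 47 mod 4 = 3, so the flip contributes -1; sign now -1
(47/15): 47 mod 15 = 2, so (47/15) = (2/15)
factor out 2^1: 2 = 2^1·1; with 15 mod 8 = 7, (2/15) = +1; sign now -1; continue with (1/15)
reached (1/15) = 1, so the symbol is -1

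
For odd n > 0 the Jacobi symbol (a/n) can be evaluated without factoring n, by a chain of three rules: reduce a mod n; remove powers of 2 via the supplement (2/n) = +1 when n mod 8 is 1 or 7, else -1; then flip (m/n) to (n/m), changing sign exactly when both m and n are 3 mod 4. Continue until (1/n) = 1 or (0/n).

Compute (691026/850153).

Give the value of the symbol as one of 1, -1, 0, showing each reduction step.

1

691026 = 2^1·345513; (2/850153) = +1 since 850153 mod 8 = 1, so (691026/850153) = (+1)^1·(345513/850153); sign now +1
reciprocity: (345513/850153) = +1·(850153/345513) since 345513 mod 4 = 1, 850153 mod 4 = 1; sign now +1
(850153/345513) = (159127/345513)   [reduce mod 345513]
reciprocity: (159127/345513) = +1·(345513/159127) since 159127 mod 4 = 3, 345513 mod 4 = 1; sign now +1
(345513/159127) = (27259/159127)   [reduce mod 159127]
reciprocity: (27259/159127) = -1·(159127/27259) since 27259 mod 4 = 3, 159127 mod 4 = 3; sign now -1
(159127/27259) = (22832/27259)   [reduce mod 27259]
22832 = 2^4·1427; (2/27259) = -1 since 27259 mod 8 = 3, so (22832/27259) = (-1)^4·(1427/27259); sign now -1
reciprocity: (1427/27259) = -1·(27259/1427) since 1427 mod 4 = 3, 27259 mod 4 = 3; sign now +1
(27259/1427) = (146/1427)   [reduce mod 1427]
146 = 2^1·73; (2/1427) = -1 since 1427 mod 8 = 3, so (146/1427) = (-1)^1·(73/1427); sign now -1
reciprocity: (73/1427) = +1·(1427/73) since 73 mod 4 = 1, 1427 mod 4 = 3; sign now -1
(1427/73) = (40/73)   [reduce mod 73]
40 = 2^3·5; (2/73) = +1 since 73 mod 8 = 1, so (40/73) = (+1)^3·(5/73); sign now -1
reciprocity: (5/73) = +1·(73/5) since 5 mod 4 = 1, 73 mod 4 = 1; sign now -1
(73/5) = (3/5)   [reduce mod 5]
reciprocity: (3/5) = +1·(5/3) since 3 mod 4 = 3, 5 mod 4 = 1; sign now -1
(5/3) = (2/3)   [reduce mod 3]
2 = 2^1·1; (2/3) = -1 since 3 mod 8 = 3, so (2/3) = (-1)^1·(1/3); sign now +1
(1/3) = 1; final value = sign = +1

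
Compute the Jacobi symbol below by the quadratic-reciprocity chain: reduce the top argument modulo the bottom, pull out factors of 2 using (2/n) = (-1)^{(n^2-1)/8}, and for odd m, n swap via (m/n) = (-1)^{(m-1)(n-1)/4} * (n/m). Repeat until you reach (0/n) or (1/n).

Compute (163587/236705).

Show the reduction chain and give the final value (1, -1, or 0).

-1

reciprocity: (163587/236705) = +1·(236705/163587) since 163587 mod 4 = 3, 236705 mod 4 = 1; sign now +1
(236705/163587) = (73118/163587)   [reduce mod 163587]
73118 = 2^1·36559; (2/163587) = -1 since 163587 mod 8 = 3, so (73118/163587) = (-1)^1·(36559/163587); sign now -1
reciprocity: (36559/163587) = -1·(163587/36559) since 36559 mod 4 = 3, 163587 mod 4 = 3; sign now +1
(163587/36559) = (17351/36559)   [reduce mod 36559]
reciprocity: (17351/36559) = -1·(36559/17351) since 17351 mod 4 = 3, 36559 mod 4 = 3; sign now -1
(36559/17351) = (1857/17351)   [reduce mod 17351]
reciprocity: (1857/17351) = +1·(17351/1857) since 1857 mod 4 = 1, 17351 mod 4 = 3; sign now -1
(17351/1857) = (638/1857)   [reduce mod 1857]
638 = 2^1·319; (2/1857) = +1 since 1857 mod 8 = 1, so (638/1857) = (+1)^1·(319/1857); sign now -1
reciprocity: (319/1857) = +1·(1857/319) since 319 mod 4 = 3, 1857 mod 4 = 1; sign now -1
(1857/319) = (262/319)   [reduce mod 319]
262 = 2^1·131; (2/319) = +1 since 319 mod 8 = 7, so (262/319) = (+1)^1·(131/319); sign now -1
reciprocity: (131/319) = -1·(319/131) since 131 mod 4 = 3, 319 mod 4 = 3; sign now +1
(319/131) = (57/131)   [reduce mod 131]
reciprocity: (57/131) = +1·(131/57) since 57 mod 4 = 1, 131 mod 4 = 3; sign now +1
(131/57) = (17/57)   [reduce mod 57]
reciprocity: (17/57) = +1·(57/17) since 17 mod 4 = 1, 57 mod 4 = 1; sign now +1
(57/17) = (6/17)   [reduce mod 17]
6 = 2^1·3; (2/17) = +1 since 17 mod 8 = 1, so (6/17) = (+1)^1·(3/17); sign now +1
reciprocity: (3/17) = +1·(17/3) since 3 mod 4 = 3, 17 mod 4 = 1; sign now +1
(17/3) = (2/3)   [reduce mod 3]
2 = 2^1·1; (2/3) = -1 since 3 mod 8 = 3, so (2/3) = (-1)^1·(1/3); sign now -1
(1/3) = 1; final value = sign = -1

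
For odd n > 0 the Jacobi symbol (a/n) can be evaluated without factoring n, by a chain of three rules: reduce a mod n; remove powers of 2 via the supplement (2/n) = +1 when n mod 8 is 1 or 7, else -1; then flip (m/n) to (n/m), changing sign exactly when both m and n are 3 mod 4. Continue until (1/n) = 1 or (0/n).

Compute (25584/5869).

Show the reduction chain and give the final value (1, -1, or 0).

1

(25584/5869): 25584 mod 5869 = 2108, so (25584/5869) = (2108/5869)
factor out 2^2: 2108 = 2^2·527; with 5869 mod 8 = 5, (2/5869) = -1; sign now +1; continue with (527/5869)
flip (527/5869) -> (5869/527): both odd, 527 mod 4 = 3, 5869 mod 4 = 1, so the flip contributes +1; sign now +1
(5869/527): 5869 mod 527 = 72, so (5869/527) = (72/527)
factor out 2^3: 72 = 2^3·9; with 527 mod 8 = 7, (2/527) = +1; sign now +1; continue with (9/527)
flip (9/527) -> (527/9): both odd, 9 mod 4 = 1, 527 mod 4 = 3, so the flip contributes +1; sign now +1
(527/9): 527 mod 9 = 5, so (527/9) = (5/9)
flip (5/9) -> (9/5): both odd, 5 mod 4 = 1, 9 mod 4 = 1, so the flip contributes +1; sign now +1
(9/5): 9 mod 5 = 4, so (9/5) = (4/5)
factor out 2^2: 4 = 2^2·1; with 5 mod 8 = 5, (2/5) = -1; sign now +1; continue with (1/5)
reached (1/5) = 1, so the symbol is +1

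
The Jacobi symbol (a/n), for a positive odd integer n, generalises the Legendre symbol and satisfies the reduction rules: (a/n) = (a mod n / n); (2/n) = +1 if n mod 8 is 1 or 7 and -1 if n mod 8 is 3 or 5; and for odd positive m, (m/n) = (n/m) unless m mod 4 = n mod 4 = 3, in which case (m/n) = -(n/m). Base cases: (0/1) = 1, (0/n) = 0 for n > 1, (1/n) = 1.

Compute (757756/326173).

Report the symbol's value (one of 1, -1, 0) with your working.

-1

(757756/326173): 757756 mod 326173 = 105410, so (757756/326173) = (105410/326173)
factor out 2^1: 105410 = 2^1·52705; with 326173 mod 8 = 5, (2/326173) = -1; sign now -1; continue with (52705/326173)
flip (52705/326173) -> (326173/52705): both odd, 52705 mod 4 = 1, 326173 mod 4 = 1, so the flip contributes +1; sign now -1
(326173/52705): 326173 mod 52705 = 9943, so (326173/52705) = (9943/52705)
flip (9943/52705) -> (52705/9943): both odd, 9943 mod 4 = 3, 52705 mod 4 = 1, so the flip contributes +1; sign now -1
(52705/9943): 52705 mod 9943 = 2990, so (52705/9943) = (2990/9943)
factor out 2^1: 2990 = 2^1·1495; with 9943 mod 8 = 7, (2/9943) = +1; sign now -1; continue with (1495/9943)
flip (1495/9943) -> (9943/1495): both odd, 1495 mod 4 = 3, 9943 mod 4 = 3, so the flip contributes -1; sign now +1
(9943/1495): 9943 mod 1495 = 973, so (9943/1495) = (973/1495)
flip (973/1495) -> (1495/973): both odd, 973 mod 4 = 1, 1495 mod 4 = 3, so the flip contributes +1; sign now +1
(1495/973): 1495 mod 973 = 522, so (1495/973) = (522/973)
factor out 2^1: 522 = 2^1·261; with 973 mod 8 = 5, (2/973) = -1; sign now -1; continue with (261/973)
flip (261/973) -> (973/261): both odd, 261 mod 4 = 1, 973 mod 4 = 1, so the flip contributes +1; sign now -1
(973/261): 973 mod 261 = 190, so (973/261) = (190/261)
factor out 2^1: 190 = 2^1·95; with 261 mod 8 = 5, (2/261) = -1; sign now +1; continue with (95/261)
flip (95/261) -> (261/95): both odd, 95 mod 4 = 3, 261 mod 4 = 1, so the flip contributes +1; sign now +1
(261/95): 261 mod 95 = 71, so (261/95) = (71/95)
flip (71/95) -> (95/71): both odd, 71 mod 4 = 3, 95 mod 4 = 3, so the flip contributes -1; sign now -1
(95/71): 95 mod 71 = 24, so (95/71) = (24/71)
factor out 2^3: 24 = 2^3·3; with 71 mod 8 = 7, (2/71) = +1; sign now -1; continue with (3/71)
flip (3/71) -> (71/3): both odd, 3 mod 4 = 3, 71 mod 4 = 3, so the flip contributes -1; sign now +1
(71/3): 71 mod 3 = 2, so (71/3) = (2/3)
factor out 2^1: 2 = 2^1·1; with 3 mod 8 = 3, (2/3) = -1; sign now -1; continue with (1/3)
reached (1/3) = 1, so the symbol is -1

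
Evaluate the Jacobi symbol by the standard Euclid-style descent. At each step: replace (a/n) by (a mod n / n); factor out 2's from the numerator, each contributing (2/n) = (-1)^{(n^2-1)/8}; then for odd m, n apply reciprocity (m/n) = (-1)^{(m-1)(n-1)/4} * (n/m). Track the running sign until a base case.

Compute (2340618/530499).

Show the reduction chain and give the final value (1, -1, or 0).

0

(2340618/530499): 2340618 mod 530499 = 218622, so (2340618/530499) = (218622/530499)
factor out 2^1: 218622 = 2^1·109311; with 530499 mod 8 = 3, (2/530499) = -1; sign now -1; continue with (109311/530499)
flip (109311/530499) -> (530499/109311): both odd, 109311 mod 4 = 3, 530499 mod 4 = 3, so the flip contributes -1; sign now +1
(530499/109311): 530499 mod 109311 = 93255, so (530499/109311) = (93255/109311)
flip (93255/109311) -> (109311/93255): both odd, 93255 mod 4 = 3, 109311 mod 4 = 3, so the flip contributes -1; sign now -1
(109311/93255): 109311 mod 93255 = 16056, so (109311/93255) = (16056/93255)
factor out 2^3: 16056 = 2^3·2007; with 93255 mod 8 = 7, (2/93255) = +1; sign now -1; continue with (2007/93255)
flip (2007/93255) -> (93255/2007): both odd, 2007 mod 4 = 3, 93255 mod 4 = 3, so the flip contributes -1; sign now +1
(93255/2007): 93255 mod 2007 = 933, so (93255/2007) = (933/2007)
flip (933/2007) -> (2007/933): both odd, 933 mod 4 = 1, 2007 mod 4 = 3, so the flip contributes +1; sign now +1
(2007/933): 2007 mod 933 = 141, so (2007/933) = (141/933)
flip (141/933) -> (933/141): both odd, 141 mod 4 = 1, 933 mod 4 = 1, so the flip contributes +1; sign now +1
(933/141): 933 mod 141 = 87, so (933/141) = (87/141)
flip (87/141) -> (141/87): both odd, 87 mod 4 = 3, 141 mod 4 = 1, so the flip contributes +1; sign now +1
(141/87): 141 mod 87 = 54, so (141/87) = (54/87)
factor out 2^1: 54 = 2^1·27; with 87 mod 8 = 7, (2/87) = +1; sign now +1; continue with (27/87)
flip (27/87) -> (87/27): both odd, 27 mod 4 = 3, 87 mod 4 = 3, so the flip contributes -1; sign now -1
(87/27): 87 mod 27 = 6, so (87/27) = (6/27)
factor out 2^1: 6 = 2^1·3; with 27 mod 8 = 3, (2/27) = -1; sign now +1; continue with (3/27)
flip (3/27) -> (27/3): both odd, 3 mod 4 = 3, 27 mod 4 = 3, so the flip contributes -1; sign now -1
(27/3): 27 mod 3 = 0, so (27/3) = (0/3)
reached (0/3); gcd(a, n) > 1, so (0/3) = 0 and the symbol is 0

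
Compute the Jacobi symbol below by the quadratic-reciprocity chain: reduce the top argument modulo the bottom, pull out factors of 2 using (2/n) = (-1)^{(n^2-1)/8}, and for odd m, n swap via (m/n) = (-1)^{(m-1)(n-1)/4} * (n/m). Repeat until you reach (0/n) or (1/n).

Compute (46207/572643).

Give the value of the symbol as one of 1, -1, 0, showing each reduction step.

reciprocity: (46207/572643) = -1·(572643/46207) since 46207 mod 4 = 3, 572643 mod 4 = 3; sign now -1
(572643/46207) = (18159/46207)   [reduce mod 46207]
reciprocity: (18159/46207) = -1·(46207/18159) since 18159 mod 4 = 3, 46207 mod 4 = 3; sign now +1
(46207/18159) = (9889/18159)   [reduce mod 18159]
reciprocity: (9889/18159) = +1·(18159/9889) since 9889 mod 4 = 1, 18159 mod 4 = 3; sign now +1
(18159/9889) = (8270/9889)   [reduce mod 9889]
8270 = 2^1·4135; (2/9889) = +1 since 9889 mod 8 = 1, so (8270/9889) = (+1)^1·(4135/9889); sign now +1
reciprocity: (4135/9889) = +1·(9889/4135) since 4135 mod 4 = 3, 9889 mod 4 = 1; sign now +1
(9889/4135) = (1619/4135)   [reduce mod 4135]
reciprocity: (1619/4135) = -1·(4135/1619) since 1619 mod 4 = 3, 4135 mod 4 = 3; sign now -1
(4135/1619) = (897/1619)   [reduce mod 1619]
reciprocity: (897/1619) = +1·(1619/897) since 897 mod 4 = 1, 1619 mod 4 = 3; sign now -1
(1619/897) = (722/897)   [reduce mod 897]
722 = 2^1·361; (2/897) = +1 since 897 mod 8 = 1, so (722/897) = (+1)^1·(361/897); sign now -1
reciprocity: (361/897) = +1·(897/361) since 361 mod 4 = 1, 897 mod 4 = 1; sign now -1
(897/361) = (175/361)   [reduce mod 361]
reciprocity: (175/361) = +1·(361/175) since 175 mod 4 = 3, 361 mod 4 = 1; sign now -1
(361/175) = (11/175)   [reduce mod 175]
reciprocity: (11/175) = -1·(175/11) since 11 mod 4 = 3, 175 mod 4 = 3; sign now +1
(175/11) = (10/11)   [reduce mod 11]
10 = 2^1·5; (2/11) = -1 since 11 mod 8 = 3, so (10/11) = (-1)^1·(5/11); sign now -1
reciprocity: (5/11) = +1·(11/5) since 5 mod 4 = 1, 11 mod 4 = 3; sign now -1
(11/5) = (1/5)   [reduce mod 5]
(1/5) = 1; final value = sign = -1

-1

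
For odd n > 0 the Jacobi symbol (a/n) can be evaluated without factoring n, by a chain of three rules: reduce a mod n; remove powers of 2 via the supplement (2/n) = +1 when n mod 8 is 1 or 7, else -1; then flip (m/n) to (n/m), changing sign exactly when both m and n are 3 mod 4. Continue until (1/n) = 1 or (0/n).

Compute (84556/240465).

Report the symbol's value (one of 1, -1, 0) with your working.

-1

84556 = 2^2·21139; (2/240465) = +1 since 240465 mod 8 = 1, so (84556/240465) = (+1)^2·(21139/240465); sign now +1
reciprocity: (21139/240465) = +1·(240465/21139) since 21139 mod 4 = 3, 240465 mod 4 = 1; sign now +1
(240465/21139) = (7936/21139)   [reduce mod 21139]
7936 = 2^8·31; (2/21139) = -1 since 21139 mod 8 = 3, so (7936/21139) = (-1)^8·(31/21139); sign now +1
reciprocity: (31/21139) = -1·(21139/31) since 31 mod 4 = 3, 21139 mod 4 = 3; sign now -1
(21139/31) = (28/31)   [reduce mod 31]
28 = 2^2·7; (2/31) = +1 since 31 mod 8 = 7, so (28/31) = (+1)^2·(7/31); sign now -1
reciprocity: (7/31) = -1·(31/7) since 7 mod 4 = 3, 31 mod 4 = 3; sign now +1
(31/7) = (3/7)   [reduce mod 7]
reciprocity: (3/7) = -1·(7/3) since 3 mod 4 = 3, 7 mod 4 = 3; sign now -1
(7/3) = (1/3)   [reduce mod 3]
(1/3) = 1; final value = sign = -1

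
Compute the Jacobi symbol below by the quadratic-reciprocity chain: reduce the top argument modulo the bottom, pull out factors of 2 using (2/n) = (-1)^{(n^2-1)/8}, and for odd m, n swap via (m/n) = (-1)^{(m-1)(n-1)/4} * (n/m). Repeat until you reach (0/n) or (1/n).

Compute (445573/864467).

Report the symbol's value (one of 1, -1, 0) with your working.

reciprocity: (445573/864467) = +1·(864467/445573) since 445573 mod 4 = 1, 864467 mod 4 = 3; sign now +1
(864467/445573) = (418894/445573)   [reduce mod 445573]
418894 = 2^1·209447; (2/445573) = -1 since 445573 mod 8 = 5, so (418894/445573) = (-1)^1·(209447/445573); sign now -1
reciprocity: (209447/445573) = +1·(445573/209447) since 209447 mod 4 = 3, 445573 mod 4 = 1; sign now -1
(445573/209447) = (26679/209447)   [reduce mod 209447]
reciprocity: (26679/209447) = -1·(209447/26679) since 26679 mod 4 = 3, 209447 mod 4 = 3; sign now +1
(209447/26679) = (22694/26679)   [reduce mod 26679]
22694 = 2^1·11347; (2/26679) = +1 since 26679 mod 8 = 7, so (22694/26679) = (+1)^1·(11347/26679); sign now +1
reciprocity: (11347/26679) = -1·(26679/11347) since 11347 mod 4 = 3, 26679 mod 4 = 3; sign now -1
(26679/11347) = (3985/11347)   [reduce mod 11347]
reciprocity: (3985/11347) = +1·(11347/3985) since 3985 mod 4 = 1, 11347 mod 4 = 3; sign now -1
(11347/3985) = (3377/3985)   [reduce mod 3985]
reciprocity: (3377/3985) = +1·(3985/3377) since 3377 mod 4 = 1, 3985 mod 4 = 1; sign now -1
(3985/3377) = (608/3377)   [reduce mod 3377]
608 = 2^5·19; (2/3377) = +1 since 3377 mod 8 = 1, so (608/3377) = (+1)^5·(19/3377); sign now -1
reciprocity: (19/3377) = +1·(3377/19) since 19 mod 4 = 3, 3377 mod 4 = 1; sign now -1
(3377/19) = (14/19)   [reduce mod 19]
14 = 2^1·7; (2/19) = -1 since 19 mod 8 = 3, so (14/19) = (-1)^1·(7/19); sign now +1
reciprocity: (7/19) = -1·(19/7) since 7 mod 4 = 3, 19 mod 4 = 3; sign now -1
(19/7) = (5/7)   [reduce mod 7]
reciprocity: (5/7) = +1·(7/5) since 5 mod 4 = 1, 7 mod 4 = 3; sign now -1
(7/5) = (2/5)   [reduce mod 5]
2 = 2^1·1; (2/5) = -1 since 5 mod 8 = 5, so (2/5) = (-1)^1·(1/5); sign now +1
(1/5) = 1; final value = sign = +1

1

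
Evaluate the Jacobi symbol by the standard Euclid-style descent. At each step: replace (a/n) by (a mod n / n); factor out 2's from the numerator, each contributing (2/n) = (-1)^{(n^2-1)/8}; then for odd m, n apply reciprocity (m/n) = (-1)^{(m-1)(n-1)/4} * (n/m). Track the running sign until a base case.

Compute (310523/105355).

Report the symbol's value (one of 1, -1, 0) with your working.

1

(310523/105355) = (99813/105355)   [reduce mod 105355]
reciprocity: (99813/105355) = +1·(105355/99813) since 99813 mod 4 = 1, 105355 mod 4 = 3; sign now +1
(105355/99813) = (5542/99813)   [reduce mod 99813]
5542 = 2^1·2771; (2/99813) = -1 since 99813 mod 8 = 5, so (5542/99813) = (-1)^1·(2771/99813); sign now -1
reciprocity: (2771/99813) = +1·(99813/2771) since 2771 mod 4 = 3, 99813 mod 4 = 1; sign now -1
(99813/2771) = (57/2771)   [reduce mod 2771]
reciprocity: (57/2771) = +1·(2771/57) since 57 mod 4 = 1, 2771 mod 4 = 3; sign now -1
(2771/57) = (35/57)   [reduce mod 57]
reciprocity: (35/57) = +1·(57/35) since 35 mod 4 = 3, 57 mod 4 = 1; sign now -1
(57/35) = (22/35)   [reduce mod 35]
22 = 2^1·11; (2/35) = -1 since 35 mod 8 = 3, so (22/35) = (-1)^1·(11/35); sign now +1
reciprocity: (11/35) = -1·(35/11) since 11 mod 4 = 3, 35 mod 4 = 3; sign now -1
(35/11) = (2/11)   [reduce mod 11]
2 = 2^1·1; (2/11) = -1 since 11 mod 8 = 3, so (2/11) = (-1)^1·(1/11); sign now +1
(1/11) = 1; final value = sign = +1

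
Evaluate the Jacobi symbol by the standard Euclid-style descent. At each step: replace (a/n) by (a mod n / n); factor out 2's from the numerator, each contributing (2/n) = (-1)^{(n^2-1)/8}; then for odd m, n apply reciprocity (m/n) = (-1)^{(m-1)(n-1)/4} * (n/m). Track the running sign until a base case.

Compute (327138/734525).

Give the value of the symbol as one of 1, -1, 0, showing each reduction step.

factor out 2^1: 327138 = 2^1·163569; with 734525 mod 8 = 5, (2/734525) = -1; sign now -1; continue with (163569/734525)
flip (163569/734525) -> (734525/163569): both odd, 163569 mod 4 = 1, 734525 mod 4 = 1, so the flip contributes +1; sign now -1
(734525/163569): 734525 mod 163569 = 80249, so (734525/163569) = (80249/163569)
flip (80249/163569) -> (163569/80249): both odd, 80249 mod 4 = 1, 163569 mod 4 = 1, so the flip contributes +1; sign now -1
(163569/80249): 163569 mod 80249 = 3071, so (163569/80249) = (3071/80249)
flip (3071/80249) -> (80249/3071): both odd, 3071 mod 4 = 3, 80249 mod 4 = 1, so the flip contributes +1; sign now -1
(80249/3071): 80249 mod 3071 = 403, so (80249/3071) = (403/3071)
flip (403/3071) -> (3071/403): both odd, 403 mod 4 = 3, 3071 mod 4 = 3, so the flip contributes -1; sign now +1
(3071/403): 3071 mod 403 = 250, so (3071/403) = (250/403)
factor out 2^1: 250 = 2^1·125; with 403 mod 8 = 3, (2/403) = -1; sign now -1; continue with (125/403)
flip (125/403) -> (403/125): both odd, 125 mod 4 = 1, 403 mod 4 = 3, so the flip contributes +1; sign now -1
(403/125): 403 mod 125 = 28, so (403/125) = (28/125)
factor out 2^2: 28 = 2^2·7; with 125 mod 8 = 5, (2/125) = -1; sign now -1; continue with (7/125)
flip (7/125) -> (125/7): both odd, 7 mod 4 = 3, 125 mod 4 = 1, so the flip contributes +1; sign now -1
(125/7): 125 mod 7 = 6, so (125/7) = (6/7)
factor out 2^1: 6 = 2^1·3; with 7 mod 8 = 7, (2/7) = +1; sign now -1; continue with (3/7)
flip (3/7) -> (7/3): both odd, 3 mod 4 = 3, 7 mod 4 = 3, so the flip contributes -1; sign now +1
(7/3): 7 mod 3 = 1, so (7/3) = (1/3)
reached (1/3) = 1, so the symbol is +1

1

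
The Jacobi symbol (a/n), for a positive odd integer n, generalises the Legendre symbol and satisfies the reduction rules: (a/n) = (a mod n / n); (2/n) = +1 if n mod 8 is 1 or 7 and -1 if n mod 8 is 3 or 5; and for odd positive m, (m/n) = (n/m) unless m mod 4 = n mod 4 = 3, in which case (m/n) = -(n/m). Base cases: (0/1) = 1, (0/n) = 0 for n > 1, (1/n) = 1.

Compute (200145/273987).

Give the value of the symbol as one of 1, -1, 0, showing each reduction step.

0

flip (200145/273987) -> (273987/200145): both odd, 200145 mod 4 = 1, 273987 mod 4 = 3, so the flip contributes +1; sign now +1
(273987/200145): 273987 mod 200145 = 73842, so (273987/200145) = (73842/200145)
factor out 2^1: 73842 = 2^1·36921; with 200145 mod 8 = 1, (2/200145) = +1; sign now +1; continue with (36921/200145)
flip (36921/200145) -> (200145/36921): both odd, 36921 mod 4 = 1, 200145 mod 4 = 1, so the flip contributes +1; sign now +1
(200145/36921): 200145 mod 36921 = 15540, so (200145/36921) = (15540/36921)
factor out 2^2: 15540 = 2^2·3885; with 36921 mod 8 = 1, (2/36921) = +1; sign now +1; continue with (3885/36921)
flip (3885/36921) -> (36921/3885): both odd, 3885 mod 4 = 1, 36921 mod 4 = 1, so the flip contributes +1; sign now +1
(36921/3885): 36921 mod 3885 = 1956, so (36921/3885) = (1956/3885)
factor out 2^2: 1956 = 2^2·489; with 3885 mod 8 = 5, (2/3885) = -1; sign now +1; continue with (489/3885)
flip (489/3885) -> (3885/489): both odd, 489 mod 4 = 1, 3885 mod 4 = 1, so the flip contributes +1; sign now +1
(3885/489): 3885 mod 489 = 462, so (3885/489) = (462/489)
factor out 2^1: 462 = 2^1·231; with 489 mod 8 = 1, (2/489) = +1; sign now +1; continue with (231/489)
flip (231/489) -> (489/231): both odd, 231 mod 4 = 3, 489 mod 4 = 1, so the flip contributes +1; sign now +1
(489/231): 489 mod 231 = 27, so (489/231) = (27/231)
flip (27/231) -> (231/27): both odd, 27 mod 4 = 3, 231 mod 4 = 3, so the flip contributes -1; sign now -1
(231/27): 231 mod 27 = 15, so (231/27) = (15/27)
flip (15/27) -> (27/15): both odd, 15 mod 4 = 3, 27 mod 4 = 3, so the flip contributes -1; sign now +1
(27/15): 27 mod 15 = 12, so (27/15) = (12/15)
factor out 2^2: 12 = 2^2·3; with 15 mod 8 = 7, (2/15) = +1; sign now +1; continue with (3/15)
flip (3/15) -> (15/3): both odd, 3 mod 4 = 3, 15 mod 4 = 3, so the flip contributes -1; sign now -1
(15/3): 15 mod 3 = 0, so (15/3) = (0/3)
reached (0/3); gcd(a, n) > 1, so (0/3) = 0 and the symbol is 0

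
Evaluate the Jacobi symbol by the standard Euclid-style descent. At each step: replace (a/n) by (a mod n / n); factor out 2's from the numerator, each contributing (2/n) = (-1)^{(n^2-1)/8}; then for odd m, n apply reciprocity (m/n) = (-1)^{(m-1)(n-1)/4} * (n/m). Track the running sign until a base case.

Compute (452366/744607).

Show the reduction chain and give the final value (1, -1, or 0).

452366 = 2^1·226183; (2/744607) = +1 since 744607 mod 8 = 7, so (452366/744607) = (+1)^1·(226183/744607); sign now +1
reciprocity: (226183/744607) = -1·(744607/226183) since 226183 mod 4 = 3, 744607 mod 4 = 3; sign now -1
(744607/226183) = (66058/226183)   [reduce mod 226183]
66058 = 2^1·33029; (2/226183) = +1 since 226183 mod 8 = 7, so (66058/226183) = (+1)^1·(33029/226183); sign now -1
reciprocity: (33029/226183) = +1·(226183/33029) since 33029 mod 4 = 1, 226183 mod 4 = 3; sign now -1
(226183/33029) = (28009/33029)   [reduce mod 33029]
reciprocity: (28009/33029) = +1·(33029/28009) since 28009 mod 4 = 1, 33029 mod 4 = 1; sign now -1
(33029/28009) = (5020/28009)   [reduce mod 28009]
5020 = 2^2·1255; (2/28009) = +1 since 28009 mod 8 = 1, so (5020/28009) = (+1)^2·(1255/28009); sign now -1
reciprocity: (1255/28009) = +1·(28009/1255) since 1255 mod 4 = 3, 28009 mod 4 = 1; sign now -1
(28009/1255) = (399/1255)   [reduce mod 1255]
reciprocity: (399/1255) = -1·(1255/399) since 399 mod 4 = 3, 1255 mod 4 = 3; sign now +1
(1255/399) = (58/399)   [reduce mod 399]
58 = 2^1·29; (2/399) = +1 since 399 mod 8 = 7, so (58/399) = (+1)^1·(29/399); sign now +1
reciprocity: (29/399) = +1·(399/29) since 29 mod 4 = 1, 399 mod 4 = 3; sign now +1
(399/29) = (22/29)   [reduce mod 29]
22 = 2^1·11; (2/29) = -1 since 29 mod 8 = 5, so (22/29) = (-1)^1·(11/29); sign now -1
reciprocity: (11/29) = +1·(29/11) since 11 mod 4 = 3, 29 mod 4 = 1; sign now -1
(29/11) = (7/11)   [reduce mod 11]
reciprocity: (7/11) = -1·(11/7) since 7 mod 4 = 3, 11 mod 4 = 3; sign now +1
(11/7) = (4/7)   [reduce mod 7]
4 = 2^2·1; (2/7) = +1 since 7 mod 8 = 7, so (4/7) = (+1)^2·(1/7); sign now +1
(1/7) = 1; final value = sign = +1

1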